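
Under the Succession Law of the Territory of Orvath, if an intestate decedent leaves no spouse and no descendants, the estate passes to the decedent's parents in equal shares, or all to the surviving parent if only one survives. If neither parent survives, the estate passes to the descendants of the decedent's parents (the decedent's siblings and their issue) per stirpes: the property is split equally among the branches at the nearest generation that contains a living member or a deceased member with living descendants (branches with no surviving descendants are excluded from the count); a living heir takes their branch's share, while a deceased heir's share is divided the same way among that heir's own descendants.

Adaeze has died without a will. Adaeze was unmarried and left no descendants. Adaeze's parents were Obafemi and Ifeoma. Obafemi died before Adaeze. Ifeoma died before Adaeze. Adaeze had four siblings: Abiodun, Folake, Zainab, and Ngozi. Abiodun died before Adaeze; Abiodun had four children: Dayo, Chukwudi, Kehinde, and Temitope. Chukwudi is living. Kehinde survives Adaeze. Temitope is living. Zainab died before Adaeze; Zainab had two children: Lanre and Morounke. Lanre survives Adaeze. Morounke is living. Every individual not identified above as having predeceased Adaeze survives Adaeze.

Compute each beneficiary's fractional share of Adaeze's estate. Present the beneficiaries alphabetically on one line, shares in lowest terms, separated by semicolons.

Neither parent survives and there are no descendants, so the estate passes to Adaeze's siblings and their issue per stirpes.
The estate is divided into 4 equal shares of 1/4 among Abiodun, Folake, Zainab, Ngozi.
Abiodun predeceased; the 1/4 allotted to Abiodun's branch passes to Abiodun's issue by representation.
The 1/4 is divided into 4 equal shares of 1/16 among Dayo, Chukwudi, Kehinde, Temitope.
Dayo is living and takes 1/16.
Chukwudi is living and takes 1/16.
Kehinde is living and takes 1/16.
Temitope is living and takes 1/16.
Folake is living and takes 1/4.
Zainab predeceased; the 1/4 allotted to Zainab's branch passes to Zainab's issue by representation.
The 1/4 is divided into 2 equal shares of 1/8 among Lanre, Morounke.
Lanre is living and takes 1/8.
Morounke is living and takes 1/8.
Ngozi is living and takes 1/4.

Chukwudi 1/16; Dayo 1/16; Folake 1/4; Kehinde 1/16; Lanre 1/8; Morounke 1/8; Ngozi 1/4; Temitope 1/16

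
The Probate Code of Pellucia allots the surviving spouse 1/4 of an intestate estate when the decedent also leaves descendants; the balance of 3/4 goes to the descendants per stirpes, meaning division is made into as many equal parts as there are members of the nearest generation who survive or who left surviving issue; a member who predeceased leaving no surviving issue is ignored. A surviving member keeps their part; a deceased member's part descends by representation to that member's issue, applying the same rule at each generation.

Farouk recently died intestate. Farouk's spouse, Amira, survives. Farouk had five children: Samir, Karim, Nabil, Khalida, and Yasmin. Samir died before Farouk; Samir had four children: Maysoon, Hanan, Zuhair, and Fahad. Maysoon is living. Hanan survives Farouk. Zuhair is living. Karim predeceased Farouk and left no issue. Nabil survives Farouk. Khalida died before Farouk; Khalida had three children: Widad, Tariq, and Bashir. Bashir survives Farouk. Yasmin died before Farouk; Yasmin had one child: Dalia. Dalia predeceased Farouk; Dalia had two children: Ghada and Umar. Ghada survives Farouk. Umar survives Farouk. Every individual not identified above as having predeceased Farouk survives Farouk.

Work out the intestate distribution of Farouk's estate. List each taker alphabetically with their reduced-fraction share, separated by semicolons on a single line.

Amira, as surviving spouse, takes 1/4.
The remaining 3/4 passes to Farouk's descendants per stirpes.
Karim left no surviving issue, so that branch lapses and is disregarded.
The 3/4 is divided into 4 equal shares of 3/16 among Samir, Nabil, Khalida, Yasmin.
Samir predeceased; the 3/16 allotted to Samir's branch passes to Samir's issue by representation.
The 3/16 is divided into 4 equal shares of 3/64 among Maysoon, Hanan, Zuhair, Fahad.
Maysoon is living and takes 3/64.
Hanan is living and takes 3/64.
Zuhair is living and takes 3/64.
Fahad is living and takes 3/64.
Nabil is living and takes 3/16.
Khalida predeceased; the 3/16 allotted to Khalida's branch passes to Khalida's issue by representation.
The 3/16 is divided into 3 equal shares of 1/16 among Widad, Tariq, Bashir.
Widad is living and takes 1/16.
Tariq is living and takes 1/16.
Bashir is living and takes 1/16.
Yasmin predeceased; the 3/16 allotted to Yasmin's branch passes to Yasmin's issue by representation.
Dalia's line is the sole branch at this level, so the full 3/16 passes to Dalia's issue by representation.
The 3/16 is divided into 2 equal shares of 3/32 among Ghada, Umar.
Ghada is living and takes 3/32.
Umar is living and takes 3/32.

Amira 1/4; Bashir 1/16; Fahad 3/64; Ghada 3/32; Hanan 3/64; Maysoon 3/64; Nabil 3/16; Tariq 1/16; Umar 3/32; Widad 1/16; Zuhair 3/64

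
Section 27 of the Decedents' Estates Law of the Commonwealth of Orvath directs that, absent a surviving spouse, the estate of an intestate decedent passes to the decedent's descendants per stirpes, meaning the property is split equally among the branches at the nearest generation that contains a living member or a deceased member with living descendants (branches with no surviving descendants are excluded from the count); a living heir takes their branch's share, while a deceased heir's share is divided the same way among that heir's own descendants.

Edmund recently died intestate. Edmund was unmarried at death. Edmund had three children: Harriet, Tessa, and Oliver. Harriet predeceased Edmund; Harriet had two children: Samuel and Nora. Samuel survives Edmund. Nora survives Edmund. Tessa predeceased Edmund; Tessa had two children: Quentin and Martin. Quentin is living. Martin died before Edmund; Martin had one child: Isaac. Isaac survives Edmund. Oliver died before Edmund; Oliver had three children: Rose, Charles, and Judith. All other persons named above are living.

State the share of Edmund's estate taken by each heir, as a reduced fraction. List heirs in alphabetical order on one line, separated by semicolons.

There is no surviving spouse, so the entire estate passes to Edmund's descendants per stirpes.
The estate is divided into 3 equal shares of 1/3 among Harriet, Tessa, Oliver.
Harriet predeceased; the 1/3 allotted to Harriet's branch passes to Harriet's issue by representation.
The 1/3 is divided into 2 equal shares of 1/6 among Samuel, Nora.
Samuel is living and takes 1/6.
Nora is living and takes 1/6.
Tessa predeceased; the 1/3 allotted to Tessa's branch passes to Tessa's issue by representation.
The 1/3 is divided into 2 equal shares of 1/6 among Quentin, Martin.
Quentin is living and takes 1/6.
Martin predeceased; the 1/6 allotted to Martin's branch passes to Martin's issue by representation.
Isaac is the sole taker at this level and receives the full 1/6.
Oliver predeceased; the 1/3 allotted to Oliver's branch passes to Oliver's issue by representation.
The 1/3 is divided into 3 equal shares of 1/9 among Rose, Charles, Judith.
Rose is living and takes 1/9.
Charles is living and takes 1/9.
Judith is living and takes 1/9.

Charles 1/9; Isaac 1/6; Judith 1/9; Nora 1/6; Quentin 1/6; Rose 1/9; Samuel 1/6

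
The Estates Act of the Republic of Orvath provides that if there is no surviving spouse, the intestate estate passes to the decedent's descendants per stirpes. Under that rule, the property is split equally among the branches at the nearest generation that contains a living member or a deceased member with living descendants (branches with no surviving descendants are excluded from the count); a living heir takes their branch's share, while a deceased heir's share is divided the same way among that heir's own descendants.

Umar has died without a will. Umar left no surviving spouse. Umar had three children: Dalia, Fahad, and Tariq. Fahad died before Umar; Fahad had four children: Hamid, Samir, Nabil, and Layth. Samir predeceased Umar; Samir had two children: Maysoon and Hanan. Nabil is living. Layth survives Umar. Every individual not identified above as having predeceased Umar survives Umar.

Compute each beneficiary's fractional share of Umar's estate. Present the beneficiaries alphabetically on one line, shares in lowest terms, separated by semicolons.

There is no surviving spouse, so the entire estate passes to Umar's descendants per stirpes.
The estate is divided into 3 equal shares of 1/3 among Dalia, Fahad, Tariq.
Dalia is living and takes 1/3.
Fahad predeceased; the 1/3 allotted to Fahad's branch passes to Fahad's issue by representation.
The 1/3 is divided into 4 equal shares of 1/12 among Hamid, Samir, Nabil, Layth.
Hamid is living and takes 1/12.
Samir predeceased; the 1/12 allotted to Samir's branch passes to Samir's issue by representation.
The 1/12 is divided into 2 equal shares of 1/24 among Maysoon, Hanan.
Maysoon is living and takes 1/24.
Hanan is living and takes 1/24.
Nabil is living and takes 1/12.
Layth is living and takes 1/12.
Tariq is living and takes 1/3.

Dalia 1/3; Hamid 1/12; Hanan 1/24; Layth 1/12; Maysoon 1/24; Nabil 1/12; Tariq 1/3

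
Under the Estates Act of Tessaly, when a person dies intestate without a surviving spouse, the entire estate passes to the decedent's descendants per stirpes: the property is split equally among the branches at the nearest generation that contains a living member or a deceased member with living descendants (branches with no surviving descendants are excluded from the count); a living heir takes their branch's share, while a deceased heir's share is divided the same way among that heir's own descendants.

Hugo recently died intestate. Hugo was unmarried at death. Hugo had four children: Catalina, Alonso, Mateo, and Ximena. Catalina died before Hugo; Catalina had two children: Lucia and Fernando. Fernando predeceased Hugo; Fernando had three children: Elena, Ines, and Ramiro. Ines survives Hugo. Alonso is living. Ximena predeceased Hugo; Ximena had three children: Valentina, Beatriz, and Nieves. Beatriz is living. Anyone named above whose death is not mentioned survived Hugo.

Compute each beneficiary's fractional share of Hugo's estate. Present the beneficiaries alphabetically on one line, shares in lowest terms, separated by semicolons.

Alonso 1/4; Beatriz 1/12; Elena 1/24; Ines 1/24; Lucia 1/8; Mateo 1/4; Nieves 1/12; Ramiro 1/24; Valentina 1/12

There is no surviving spouse, so the entire estate passes to Hugo's descendants per stirpes.
The estate is divided into 4 equal shares of 1/4 among Catalina, Alonso, Mateo, Ximena.
Catalina predeceased; the 1/4 allotted to Catalina's branch passes to Catalina's issue by representation.
The 1/4 is divided into 2 equal shares of 1/8 among Lucia, Fernando.
Lucia is living and takes 1/8.
Fernando predeceased; the 1/8 allotted to Fernando's branch passes to Fernando's issue by representation.
The 1/8 is divided into 3 equal shares of 1/24 among Elena, Ines, Ramiro.
Elena is living and takes 1/24.
Ines is living and takes 1/24.
Ramiro is living and takes 1/24.
Alonso is living and takes 1/4.
Mateo is living and takes 1/4.
Ximena predeceased; the 1/4 allotted to Ximena's branch passes to Ximena's issue by representation.
The 1/4 is divided into 3 equal shares of 1/12 among Valentina, Beatriz, Nieves.
Valentina is living and takes 1/12.
Beatriz is living and takes 1/12.
Nieves is living and takes 1/12.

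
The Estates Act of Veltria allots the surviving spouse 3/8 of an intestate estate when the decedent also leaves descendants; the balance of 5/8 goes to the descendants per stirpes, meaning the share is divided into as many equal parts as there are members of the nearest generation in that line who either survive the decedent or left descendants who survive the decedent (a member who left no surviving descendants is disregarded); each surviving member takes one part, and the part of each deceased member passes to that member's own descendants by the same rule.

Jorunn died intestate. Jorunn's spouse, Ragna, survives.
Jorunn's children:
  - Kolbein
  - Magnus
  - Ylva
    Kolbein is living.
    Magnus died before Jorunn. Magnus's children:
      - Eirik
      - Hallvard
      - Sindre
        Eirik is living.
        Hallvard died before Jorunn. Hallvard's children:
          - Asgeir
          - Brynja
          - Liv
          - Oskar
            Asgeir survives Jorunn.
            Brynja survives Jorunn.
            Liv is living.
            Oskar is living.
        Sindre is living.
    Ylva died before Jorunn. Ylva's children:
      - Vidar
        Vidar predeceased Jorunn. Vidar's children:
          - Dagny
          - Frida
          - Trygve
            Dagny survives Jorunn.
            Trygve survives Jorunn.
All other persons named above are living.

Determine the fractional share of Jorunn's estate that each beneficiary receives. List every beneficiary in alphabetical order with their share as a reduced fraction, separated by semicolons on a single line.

Ragna, as surviving spouse, takes 3/8.
The remaining 5/8 passes to Jorunn's descendants per stirpes.
The 5/8 is divided into 3 equal shares of 5/24 among Kolbein, Magnus, Ylva.
Kolbein is living and takes 5/24.
Magnus predeceased; the 5/24 allotted to Magnus's branch passes to Magnus's issue by representation.
The 5/24 is divided into 3 equal shares of 5/72 among Eirik, Hallvard, Sindre.
Eirik is living and takes 5/72.
Hallvard predeceased; the 5/72 allotted to Hallvard's branch passes to Hallvard's issue by representation.
The 5/72 is divided into 4 equal shares of 5/288 among Asgeir, Brynja, Liv, Oskar.
Asgeir is living and takes 5/288.
Brynja is living and takes 5/288.
Liv is living and takes 5/288.
Oskar is living and takes 5/288.
Sindre is living and takes 5/72.
Ylva predeceased; the 5/24 allotted to Ylva's branch passes to Ylva's issue by representation.
Vidar's line is the sole branch at this level, so the full 5/24 passes to Vidar's issue by representation.
The 5/24 is divided into 3 equal shares of 5/72 among Dagny, Frida, Trygve.
Dagny is living and takes 5/72.
Frida is living and takes 5/72.
Trygve is living and takes 5/72.

Asgeir 5/288; Brynja 5/288; Dagny 5/72; Eirik 5/72; Frida 5/72; Kolbein 5/24; Liv 5/288; Oskar 5/288; Ragna 3/8; Sindre 5/72; Trygve 5/72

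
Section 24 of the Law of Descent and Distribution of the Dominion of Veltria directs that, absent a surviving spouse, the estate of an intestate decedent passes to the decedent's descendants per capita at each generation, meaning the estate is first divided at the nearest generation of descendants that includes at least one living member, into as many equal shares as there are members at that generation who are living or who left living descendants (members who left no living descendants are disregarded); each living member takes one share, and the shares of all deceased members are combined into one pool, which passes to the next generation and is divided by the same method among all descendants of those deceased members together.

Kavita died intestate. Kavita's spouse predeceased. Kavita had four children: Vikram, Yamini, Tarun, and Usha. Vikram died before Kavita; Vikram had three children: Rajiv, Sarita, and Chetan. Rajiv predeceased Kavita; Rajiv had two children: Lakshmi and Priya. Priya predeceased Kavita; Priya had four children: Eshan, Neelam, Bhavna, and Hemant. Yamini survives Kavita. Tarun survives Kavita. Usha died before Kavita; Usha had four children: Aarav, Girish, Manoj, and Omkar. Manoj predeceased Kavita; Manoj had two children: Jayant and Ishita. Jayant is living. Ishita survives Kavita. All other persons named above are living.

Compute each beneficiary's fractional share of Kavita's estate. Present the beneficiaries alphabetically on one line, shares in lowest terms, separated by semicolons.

There is no surviving spouse, so the entire estate passes to Kavita's descendants per capita at each generation.
At generation 1 (Vikram, Yamini, Tarun, Usha) there are 4 shares of (1)/4 = 1/4 each.
Living: Yamini and Tarun — each takes 1/4.
Deceased: Vikram and Usha. Their combined 1/2 is pooled and carried to generation 2.
At generation 2 (Rajiv, Sarita, Chetan, Aarav, Girish, Manoj, Omkar) there are 7 shares of (1/2)/7 = 1/14 each.
Living: Sarita, Chetan, Aarav, Girish, and Omkar — each takes 1/14.
Deceased: Rajiv and Manoj. Their combined 1/7 is pooled and carried to generation 3.
At generation 3 (Lakshmi, Priya, Jayant, Ishita) there are 4 shares of (1/7)/4 = 1/28 each.
Living: Lakshmi, Jayant, and Ishita — each takes 1/28.
Deceased: Priya. That 1/28 share is carried to generation 4.
At generation 4 (Eshan, Neelam, Bhavna, Hemant) there are 4 shares of (1/28)/4 = 1/112 each.
Living: Eshan, Neelam, Bhavna, and Hemant — each takes 1/112.

Aarav 1/14; Bhavna 1/112; Chetan 1/14; Eshan 1/112; Girish 1/14; Hemant 1/112; Ishita 1/28; Jayant 1/28; Lakshmi 1/28; Neelam 1/112; Omkar 1/14; Sarita 1/14; Tarun 1/4; Yamini 1/4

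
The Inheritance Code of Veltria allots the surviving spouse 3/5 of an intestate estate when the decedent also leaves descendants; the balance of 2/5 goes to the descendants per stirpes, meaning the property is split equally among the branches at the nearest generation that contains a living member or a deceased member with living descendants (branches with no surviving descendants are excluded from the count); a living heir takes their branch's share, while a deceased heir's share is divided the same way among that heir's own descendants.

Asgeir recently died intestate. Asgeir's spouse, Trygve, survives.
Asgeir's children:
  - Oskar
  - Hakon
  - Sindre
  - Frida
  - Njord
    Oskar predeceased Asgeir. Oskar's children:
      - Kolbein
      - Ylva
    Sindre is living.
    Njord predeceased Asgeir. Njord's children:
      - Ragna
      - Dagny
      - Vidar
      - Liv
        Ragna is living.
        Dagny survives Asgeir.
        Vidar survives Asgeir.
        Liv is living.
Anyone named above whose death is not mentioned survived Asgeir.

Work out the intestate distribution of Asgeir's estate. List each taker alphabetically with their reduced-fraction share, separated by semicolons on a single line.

Dagny 1/50; Frida 2/25; Hakon 2/25; Kolbein 1/25; Liv 1/50; Ragna 1/50; Sindre 2/25; Trygve 3/5; Vidar 1/50; Ylva 1/25

Trygve, as surviving spouse, takes 3/5.
The remaining 2/5 passes to Asgeir's descendants per stirpes.
The 2/5 is divided into 5 equal shares of 2/25 among Oskar, Hakon, Sindre, Frida, Njord.
Oskar predeceased; the 2/25 allotted to Oskar's branch passes to Oskar's issue by representation.
The 2/25 is divided into 2 equal shares of 1/25 among Kolbein, Ylva.
Kolbein is living and takes 1/25.
Ylva is living and takes 1/25.
Hakon is living and takes 2/25.
Sindre is living and takes 2/25.
Frida is living and takes 2/25.
Njord predeceased; the 2/25 allotted to Njord's branch passes to Njord's issue by representation.
The 2/25 is divided into 4 equal shares of 1/50 among Ragna, Dagny, Vidar, Liv.
Ragna is living and takes 1/50.
Dagny is living and takes 1/50.
Vidar is living and takes 1/50.
Liv is living and takes 1/50.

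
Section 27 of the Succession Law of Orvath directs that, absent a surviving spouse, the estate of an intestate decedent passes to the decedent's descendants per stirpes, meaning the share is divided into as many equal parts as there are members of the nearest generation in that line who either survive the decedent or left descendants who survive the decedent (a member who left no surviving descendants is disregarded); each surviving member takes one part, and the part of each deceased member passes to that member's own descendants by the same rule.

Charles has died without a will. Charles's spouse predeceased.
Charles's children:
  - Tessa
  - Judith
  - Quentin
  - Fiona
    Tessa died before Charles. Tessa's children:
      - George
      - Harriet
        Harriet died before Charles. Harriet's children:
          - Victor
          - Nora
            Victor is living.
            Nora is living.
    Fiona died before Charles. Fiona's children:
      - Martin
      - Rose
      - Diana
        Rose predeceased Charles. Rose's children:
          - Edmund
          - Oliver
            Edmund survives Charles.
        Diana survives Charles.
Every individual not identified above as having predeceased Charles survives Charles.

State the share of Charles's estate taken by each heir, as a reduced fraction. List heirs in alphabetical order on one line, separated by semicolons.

There is no surviving spouse, so the entire estate passes to Charles's descendants per stirpes.
The estate is divided into 4 equal shares of 1/4 among Tessa, Judith, Quentin, Fiona.
Tessa predeceased; the 1/4 allotted to Tessa's branch passes to Tessa's issue by representation.
The 1/4 is divided into 2 equal shares of 1/8 among George, Harriet.
George is living and takes 1/8.
Harriet predeceased; the 1/8 allotted to Harriet's branch passes to Harriet's issue by representation.
The 1/8 is divided into 2 equal shares of 1/16 among Victor, Nora.
Victor is living and takes 1/16.
Nora is living and takes 1/16.
Judith is living and takes 1/4.
Quentin is living and takes 1/4.
Fiona predeceased; the 1/4 allotted to Fiona's branch passes to Fiona's issue by representation.
The 1/4 is divided into 3 equal shares of 1/12 among Martin, Rose, Diana.
Martin is living and takes 1/12.
Rose predeceased; the 1/12 allotted to Rose's branch passes to Rose's issue by representation.
The 1/12 is divided into 2 equal shares of 1/24 among Edmund, Oliver.
Edmund is living and takes 1/24.
Oliver is living and takes 1/24.
Diana is living and takes 1/12.

Diana 1/12; Edmund 1/24; George 1/8; Judith 1/4; Martin 1/12; Nora 1/16; Oliver 1/24; Quentin 1/4; Victor 1/16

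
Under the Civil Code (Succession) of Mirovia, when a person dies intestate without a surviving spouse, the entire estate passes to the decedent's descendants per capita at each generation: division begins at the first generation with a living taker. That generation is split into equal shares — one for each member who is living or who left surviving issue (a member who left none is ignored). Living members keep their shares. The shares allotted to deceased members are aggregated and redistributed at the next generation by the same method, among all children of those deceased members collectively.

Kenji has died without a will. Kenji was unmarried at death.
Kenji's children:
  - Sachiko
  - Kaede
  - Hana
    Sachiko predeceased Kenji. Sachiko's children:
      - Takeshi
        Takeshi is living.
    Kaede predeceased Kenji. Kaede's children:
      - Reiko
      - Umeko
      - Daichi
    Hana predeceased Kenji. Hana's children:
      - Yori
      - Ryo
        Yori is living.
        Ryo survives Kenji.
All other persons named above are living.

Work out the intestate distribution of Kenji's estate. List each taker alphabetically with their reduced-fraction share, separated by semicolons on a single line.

Daichi 1/6; Reiko 1/6; Ryo 1/6; Takeshi 1/6; Umeko 1/6; Yori 1/6

There is no surviving spouse, so the entire estate passes to Kenji's descendants per capita at each generation.
No one at generation 1 (Sachiko, Kaede, Hana) is living; moving to the next generation.
At generation 2 (Takeshi, Reiko, Umeko, Daichi, Yori, Ryo) there are 6 shares of (1)/6 = 1/6 each.
Living: Takeshi, Reiko, Umeko, Daichi, Yori, and Ryo — each takes 1/6.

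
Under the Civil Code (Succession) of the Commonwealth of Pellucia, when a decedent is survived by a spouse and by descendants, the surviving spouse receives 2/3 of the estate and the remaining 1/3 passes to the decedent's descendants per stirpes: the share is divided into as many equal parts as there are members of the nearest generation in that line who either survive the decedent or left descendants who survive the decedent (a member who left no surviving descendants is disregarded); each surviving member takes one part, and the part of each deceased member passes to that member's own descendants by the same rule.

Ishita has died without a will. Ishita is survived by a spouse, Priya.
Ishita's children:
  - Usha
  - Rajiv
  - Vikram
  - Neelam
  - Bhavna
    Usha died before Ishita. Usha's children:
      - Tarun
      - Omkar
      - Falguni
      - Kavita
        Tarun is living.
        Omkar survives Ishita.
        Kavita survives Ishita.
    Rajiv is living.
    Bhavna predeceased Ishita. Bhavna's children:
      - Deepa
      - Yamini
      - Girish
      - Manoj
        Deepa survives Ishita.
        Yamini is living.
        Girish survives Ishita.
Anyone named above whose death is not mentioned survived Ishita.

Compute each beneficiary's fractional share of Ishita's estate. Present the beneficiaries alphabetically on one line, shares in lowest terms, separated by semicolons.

Priya, as surviving spouse, takes 2/3.
The remaining 1/3 passes to Ishita's descendants per stirpes.
The 1/3 is divided into 5 equal shares of 1/15 among Usha, Rajiv, Vikram, Neelam, Bhavna.
Usha predeceased; the 1/15 allotted to Usha's branch passes to Usha's issue by representation.
The 1/15 is divided into 4 equal shares of 1/60 among Tarun, Omkar, Falguni, Kavita.
Tarun is living and takes 1/60.
Omkar is living and takes 1/60.
Falguni is living and takes 1/60.
Kavita is living and takes 1/60.
Rajiv is living and takes 1/15.
Vikram is living and takes 1/15.
Neelam is living and takes 1/15.
Bhavna predeceased; the 1/15 allotted to Bhavna's branch passes to Bhavna's issue by representation.
The 1/15 is divided into 4 equal shares of 1/60 among Deepa, Yamini, Girish, Manoj.
Deepa is living and takes 1/60.
Yamini is living and takes 1/60.
Girish is living and takes 1/60.
Manoj is living and takes 1/60.

Deepa 1/60; Falguni 1/60; Girish 1/60; Kavita 1/60; Manoj 1/60; Neelam 1/15; Omkar 1/60; Priya 2/3; Rajiv 1/15; Tarun 1/60; Vikram 1/15; Yamini 1/60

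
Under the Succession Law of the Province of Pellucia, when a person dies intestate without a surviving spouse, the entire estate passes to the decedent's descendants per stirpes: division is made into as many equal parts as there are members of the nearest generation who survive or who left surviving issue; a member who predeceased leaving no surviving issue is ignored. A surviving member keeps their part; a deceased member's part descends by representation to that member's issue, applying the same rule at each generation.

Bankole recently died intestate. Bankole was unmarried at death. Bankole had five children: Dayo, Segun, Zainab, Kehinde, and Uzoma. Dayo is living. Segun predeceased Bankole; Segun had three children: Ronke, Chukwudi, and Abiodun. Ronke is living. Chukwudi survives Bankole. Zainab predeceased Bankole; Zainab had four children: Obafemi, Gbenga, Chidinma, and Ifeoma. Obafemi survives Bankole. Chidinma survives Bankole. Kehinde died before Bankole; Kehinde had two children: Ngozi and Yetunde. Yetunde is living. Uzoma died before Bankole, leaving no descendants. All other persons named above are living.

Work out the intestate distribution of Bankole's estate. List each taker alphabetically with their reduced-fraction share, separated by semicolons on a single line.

There is no surviving spouse, so the entire estate passes to Bankole's descendants per stirpes.
Uzoma left no surviving issue, so that branch lapses and is disregarded.
The estate is divided into 4 equal shares of 1/4 among Dayo, Segun, Zainab, Kehinde.
Dayo is living and takes 1/4.
Segun predeceased; the 1/4 allotted to Segun's branch passes to Segun's issue by representation.
The 1/4 is divided into 3 equal shares of 1/12 among Ronke, Chukwudi, Abiodun.
Ronke is living and takes 1/12.
Chukwudi is living and takes 1/12.
Abiodun is living and takes 1/12.
Zainab predeceased; the 1/4 allotted to Zainab's branch passes to Zainab's issue by representation.
The 1/4 is divided into 4 equal shares of 1/16 among Obafemi, Gbenga, Chidinma, Ifeoma.
Obafemi is living and takes 1/16.
Gbenga is living and takes 1/16.
Chidinma is living and takes 1/16.
Ifeoma is living and takes 1/16.
Kehinde predeceased; the 1/4 allotted to Kehinde's branch passes to Kehinde's issue by representation.
The 1/4 is divided into 2 equal shares of 1/8 among Ngozi, Yetunde.
Ngozi is living and takes 1/8.
Yetunde is living and takes 1/8.

Abiodun 1/12; Chidinma 1/16; Chukwudi 1/12; Dayo 1/4; Gbenga 1/16; Ifeoma 1/16; Ngozi 1/8; Obafemi 1/16; Ronke 1/12; Yetunde 1/8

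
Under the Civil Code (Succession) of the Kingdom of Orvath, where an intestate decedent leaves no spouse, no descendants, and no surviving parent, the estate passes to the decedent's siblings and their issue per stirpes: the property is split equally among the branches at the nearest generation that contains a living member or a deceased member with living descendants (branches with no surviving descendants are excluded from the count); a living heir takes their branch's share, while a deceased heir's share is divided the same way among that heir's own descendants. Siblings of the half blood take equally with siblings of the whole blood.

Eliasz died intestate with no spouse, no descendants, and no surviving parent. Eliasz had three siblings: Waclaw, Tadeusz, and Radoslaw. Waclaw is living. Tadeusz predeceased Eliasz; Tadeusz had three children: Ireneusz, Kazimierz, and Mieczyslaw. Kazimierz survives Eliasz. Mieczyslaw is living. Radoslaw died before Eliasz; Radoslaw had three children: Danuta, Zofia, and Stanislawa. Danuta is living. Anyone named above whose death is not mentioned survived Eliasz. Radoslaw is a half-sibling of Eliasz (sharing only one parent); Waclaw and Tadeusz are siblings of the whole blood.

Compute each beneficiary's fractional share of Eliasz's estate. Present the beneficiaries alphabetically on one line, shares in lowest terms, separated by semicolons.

Danuta 1/9; Ireneusz 1/9; Kazimierz 1/9; Mieczyslaw 1/9; Stanislawa 1/9; Waclaw 1/3; Zofia 1/9

No spouse, descendants, or parent survives, so the estate passes to Eliasz's siblings per stirpes.
Half-blood and whole-blood siblings take equally under the stated rule.
The estate is divided into 3 equal shares of 1/3 among Waclaw, Tadeusz, Radoslaw.
Waclaw is living and takes 1/3.
Tadeusz predeceased; the 1/3 allotted to Tadeusz's branch passes to Tadeusz's issue by representation.
The 1/3 is divided into 3 equal shares of 1/9 among Ireneusz, Kazimierz, Mieczyslaw.
Ireneusz is living and takes 1/9.
Kazimierz is living and takes 1/9.
Mieczyslaw is living and takes 1/9.
Radoslaw predeceased; the 1/3 allotted to Radoslaw's branch passes to Radoslaw's issue by representation.
The 1/3 is divided into 3 equal shares of 1/9 among Danuta, Zofia, Stanislawa.
Danuta is living and takes 1/9.
Zofia is living and takes 1/9.
Stanislawa is living and takes 1/9.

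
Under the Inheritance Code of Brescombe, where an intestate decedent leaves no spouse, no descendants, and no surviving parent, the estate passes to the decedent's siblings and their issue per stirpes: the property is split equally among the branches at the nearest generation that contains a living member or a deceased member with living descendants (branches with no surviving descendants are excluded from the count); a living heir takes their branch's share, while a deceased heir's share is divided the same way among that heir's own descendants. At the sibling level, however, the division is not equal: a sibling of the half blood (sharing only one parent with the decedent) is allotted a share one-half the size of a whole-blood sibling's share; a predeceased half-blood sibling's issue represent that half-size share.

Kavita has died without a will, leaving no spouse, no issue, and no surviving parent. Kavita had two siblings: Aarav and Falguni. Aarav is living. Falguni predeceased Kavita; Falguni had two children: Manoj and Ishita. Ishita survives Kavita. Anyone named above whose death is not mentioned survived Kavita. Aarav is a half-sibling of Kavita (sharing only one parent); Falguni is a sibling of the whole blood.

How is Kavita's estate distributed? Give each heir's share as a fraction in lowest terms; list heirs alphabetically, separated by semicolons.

No spouse, descendants, or parent survives, so the estate passes to Kavita's siblings per stirpes.
Half-blood siblings count for one-half the weight of whole-blood siblings at the initial division.
Dividing 1 in proportion to weights (total weight 3/2): Aarav (weight 1/2) → 1/3; Falguni (weight 1) → 2/3.
Aarav is living and takes 1/3.
Falguni predeceased; the 2/3 allotted to Falguni's branch passes to Falguni's issue by representation.
The 2/3 is divided into 2 equal shares of 1/3 among Manoj, Ishita.
Manoj is living and takes 1/3.
Ishita is living and takes 1/3.

Aarav 1/3; Ishita 1/3; Manoj 1/3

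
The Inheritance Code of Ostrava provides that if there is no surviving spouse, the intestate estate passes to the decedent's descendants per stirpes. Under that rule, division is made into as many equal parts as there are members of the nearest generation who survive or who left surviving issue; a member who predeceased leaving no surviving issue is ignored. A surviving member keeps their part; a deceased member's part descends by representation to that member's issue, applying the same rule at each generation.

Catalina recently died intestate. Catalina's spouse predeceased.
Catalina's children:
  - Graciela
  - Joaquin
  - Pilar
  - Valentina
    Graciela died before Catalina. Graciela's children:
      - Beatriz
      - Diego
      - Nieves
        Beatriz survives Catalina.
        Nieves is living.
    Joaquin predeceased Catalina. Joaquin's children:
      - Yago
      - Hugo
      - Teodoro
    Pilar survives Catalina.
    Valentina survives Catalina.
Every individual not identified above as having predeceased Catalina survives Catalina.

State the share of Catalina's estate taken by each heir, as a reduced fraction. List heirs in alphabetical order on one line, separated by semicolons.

Beatriz 1/12; Diego 1/12; Hugo 1/12; Nieves 1/12; Pilar 1/4; Teodoro 1/12; Valentina 1/4; Yago 1/12

There is no surviving spouse, so the entire estate passes to Catalina's descendants per stirpes.
The estate is divided into 4 equal shares of 1/4 among Graciela, Joaquin, Pilar, Valentina.
Graciela predeceased; the 1/4 allotted to Graciela's branch passes to Graciela's issue by representation.
The 1/4 is divided into 3 equal shares of 1/12 among Beatriz, Diego, Nieves.
Beatriz is living and takes 1/12.
Diego is living and takes 1/12.
Nieves is living and takes 1/12.
Joaquin predeceased; the 1/4 allotted to Joaquin's branch passes to Joaquin's issue by representation.
The 1/4 is divided into 3 equal shares of 1/12 among Yago, Hugo, Teodoro.
Yago is living and takes 1/12.
Hugo is living and takes 1/12.
Teodoro is living and takes 1/12.
Pilar is living and takes 1/4.
Valentina is living and takes 1/4.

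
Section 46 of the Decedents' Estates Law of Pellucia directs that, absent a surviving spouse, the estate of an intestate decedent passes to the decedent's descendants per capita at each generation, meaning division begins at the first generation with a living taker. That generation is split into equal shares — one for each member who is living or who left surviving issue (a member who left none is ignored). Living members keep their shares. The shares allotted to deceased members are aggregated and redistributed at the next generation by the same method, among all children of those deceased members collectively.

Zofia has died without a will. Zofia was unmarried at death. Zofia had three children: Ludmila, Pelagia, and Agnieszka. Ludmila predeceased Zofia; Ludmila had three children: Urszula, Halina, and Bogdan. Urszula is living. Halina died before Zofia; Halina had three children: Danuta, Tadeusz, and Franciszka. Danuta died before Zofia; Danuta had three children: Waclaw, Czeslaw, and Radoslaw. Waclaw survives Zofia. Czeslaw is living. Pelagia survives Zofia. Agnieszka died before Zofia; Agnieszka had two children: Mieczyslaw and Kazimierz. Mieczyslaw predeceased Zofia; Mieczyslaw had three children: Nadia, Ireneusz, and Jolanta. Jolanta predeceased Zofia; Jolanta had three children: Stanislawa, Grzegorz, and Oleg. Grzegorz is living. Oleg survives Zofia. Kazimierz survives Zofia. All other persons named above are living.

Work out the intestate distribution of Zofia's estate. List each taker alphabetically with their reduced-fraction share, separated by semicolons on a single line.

Bogdan 2/15; Czeslaw 2/135; Franciszka 2/45; Grzegorz 2/135; Ireneusz 2/45; Kazimierz 2/15; Nadia 2/45; Oleg 2/135; Pelagia 1/3; Radoslaw 2/135; Stanislawa 2/135; Tadeusz 2/45; Urszula 2/15; Waclaw 2/135

There is no surviving spouse, so the entire estate passes to Zofia's descendants per capita at each generation.
At generation 1 (Ludmila, Pelagia, Agnieszka) there are 3 shares of (1)/3 = 1/3 each.
Living: Pelagia — each takes 1/3.
Deceased: Ludmila and Agnieszka. Their combined 2/3 is pooled and carried to generation 2.
At generation 2 (Urszula, Halina, Bogdan, Mieczyslaw, Kazimierz) there are 5 shares of (2/3)/5 = 2/15 each.
Living: Urszula, Bogdan, and Kazimierz — each takes 2/15.
Deceased: Halina and Mieczyslaw. Their combined 4/15 is pooled and carried to generation 3.
At generation 3 (Danuta, Tadeusz, Franciszka, Nadia, Ireneusz, Jolanta) there are 6 shares of (4/15)/6 = 2/45 each.
Living: Tadeusz, Franciszka, Nadia, and Ireneusz — each takes 2/45.
Deceased: Danuta and Jolanta. Their combined 4/45 is pooled and carried to generation 4.
At generation 4 (Waclaw, Czeslaw, Radoslaw, Stanislawa, Grzegorz, Oleg) there are 6 shares of (4/45)/6 = 2/135 each.
Living: Waclaw, Czeslaw, Radoslaw, Stanislawa, Grzegorz, and Oleg — each takes 2/135.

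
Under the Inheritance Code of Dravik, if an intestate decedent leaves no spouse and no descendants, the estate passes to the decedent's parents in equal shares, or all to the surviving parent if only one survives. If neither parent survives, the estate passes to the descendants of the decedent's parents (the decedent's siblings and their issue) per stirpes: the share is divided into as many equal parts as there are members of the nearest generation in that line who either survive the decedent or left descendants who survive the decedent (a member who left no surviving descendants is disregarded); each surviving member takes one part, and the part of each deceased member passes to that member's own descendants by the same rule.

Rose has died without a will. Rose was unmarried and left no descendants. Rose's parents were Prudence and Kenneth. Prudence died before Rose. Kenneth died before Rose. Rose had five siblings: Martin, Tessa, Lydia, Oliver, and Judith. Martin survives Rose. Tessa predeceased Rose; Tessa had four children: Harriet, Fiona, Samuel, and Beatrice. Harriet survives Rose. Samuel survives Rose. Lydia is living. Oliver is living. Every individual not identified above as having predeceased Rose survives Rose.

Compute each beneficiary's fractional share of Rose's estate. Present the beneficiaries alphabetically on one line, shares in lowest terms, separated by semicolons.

Neither parent survives and there are no descendants, so the estate passes to Rose's siblings and their issue per stirpes.
The estate is divided into 5 equal shares of 1/5 among Martin, Tessa, Lydia, Oliver, Judith.
Martin is living and takes 1/5.
Tessa predeceased; the 1/5 allotted to Tessa's branch passes to Tessa's issue by representation.
The 1/5 is divided into 4 equal shares of 1/20 among Harriet, Fiona, Samuel, Beatrice.
Harriet is living and takes 1/20.
Fiona is living and takes 1/20.
Samuel is living and takes 1/20.
Beatrice is living and takes 1/20.
Lydia is living and takes 1/5.
Oliver is living and takes 1/5.
Judith is living and takes 1/5.

Beatrice 1/20; Fiona 1/20; Harriet 1/20; Judith 1/5; Lydia 1/5; Martin 1/5; Oliver 1/5; Samuel 1/20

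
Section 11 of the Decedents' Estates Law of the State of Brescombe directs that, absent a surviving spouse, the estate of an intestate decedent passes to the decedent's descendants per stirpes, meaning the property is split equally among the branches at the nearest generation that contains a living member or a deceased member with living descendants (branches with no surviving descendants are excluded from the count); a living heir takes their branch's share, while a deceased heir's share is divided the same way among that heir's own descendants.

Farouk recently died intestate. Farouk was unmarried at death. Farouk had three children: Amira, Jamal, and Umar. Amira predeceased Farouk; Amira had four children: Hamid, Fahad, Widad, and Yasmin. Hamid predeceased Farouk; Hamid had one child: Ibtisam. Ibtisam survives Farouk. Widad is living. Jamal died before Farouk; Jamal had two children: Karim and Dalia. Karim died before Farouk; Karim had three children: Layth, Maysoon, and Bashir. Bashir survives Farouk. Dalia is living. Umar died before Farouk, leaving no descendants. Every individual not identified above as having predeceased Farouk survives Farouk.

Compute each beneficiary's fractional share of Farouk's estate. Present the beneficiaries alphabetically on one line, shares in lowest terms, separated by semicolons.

Bashir 1/12; Dalia 1/4; Fahad 1/8; Ibtisam 1/8; Layth 1/12; Maysoon 1/12; Widad 1/8; Yasmin 1/8

There is no surviving spouse, so the entire estate passes to Farouk's descendants per stirpes.
Umar left no surviving issue, so that branch lapses and is disregarded.
The estate is divided into 2 equal shares of 1/2 among Amira, Jamal.
Amira predeceased; the 1/2 allotted to Amira's branch passes to Amira's issue by representation.
The 1/2 is divided into 4 equal shares of 1/8 among Hamid, Fahad, Widad, Yasmin.
Hamid predeceased; the 1/8 allotted to Hamid's branch passes to Hamid's issue by representation.
Ibtisam is the sole taker at this level and receives the full 1/8.
Fahad is living and takes 1/8.
Widad is living and takes 1/8.
Yasmin is living and takes 1/8.
Jamal predeceased; the 1/2 allotted to Jamal's branch passes to Jamal's issue by representation.
The 1/2 is divided into 2 equal shares of 1/4 among Karim, Dalia.
Karim predeceased; the 1/4 allotted to Karim's branch passes to Karim's issue by representation.
The 1/4 is divided into 3 equal shares of 1/12 among Layth, Maysoon, Bashir.
Layth is living and takes 1/12.
Maysoon is living and takes 1/12.
Bashir is living and takes 1/12.
Dalia is living and takes 1/4.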